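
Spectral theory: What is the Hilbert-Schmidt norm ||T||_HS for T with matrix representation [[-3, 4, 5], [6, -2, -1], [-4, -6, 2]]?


The Hilbert-Schmidt norm is sqrt(sum of squares of all entries).
Sum of squares = (-3)^2 + 4^2 + 5^2 + 6^2 + (-2)^2 + (-1)^2 + (-4)^2 + (-6)^2 + 2^2
= 9 + 16 + 25 + 36 + 4 + 1 + 16 + 36 + 4 = 147
||T||_HS = sqrt(147) = 12.1244

12.1244


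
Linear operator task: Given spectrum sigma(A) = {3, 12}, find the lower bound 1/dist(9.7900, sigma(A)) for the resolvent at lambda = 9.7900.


dist(9.7900, {3, 12}) = min(|9.7900 - 3|, |9.7900 - 12|)
= min(6.7900, 2.2100) = 2.2100
Resolvent bound = 1/2.2100 = 0.4525

0.4525


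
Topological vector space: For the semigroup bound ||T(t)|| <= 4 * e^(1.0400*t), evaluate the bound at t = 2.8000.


||T(2.8000)|| <= 4 * exp(1.0400 * 2.8000)
= 4 * exp(2.9120)
= 4 * 18.3935
= 73.5742

73.5742


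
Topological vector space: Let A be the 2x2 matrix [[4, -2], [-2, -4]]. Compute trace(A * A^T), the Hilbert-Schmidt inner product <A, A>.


trace(A * A^T) = sum of squares of all entries
= 4^2 + (-2)^2 + (-2)^2 + (-4)^2
= 16 + 4 + 4 + 16
= 40

40


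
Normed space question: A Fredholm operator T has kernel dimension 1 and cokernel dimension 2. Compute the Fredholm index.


The Fredholm index is defined as ind(T) = dim(ker T) - dim(coker T)
= 1 - 2
= -1

-1


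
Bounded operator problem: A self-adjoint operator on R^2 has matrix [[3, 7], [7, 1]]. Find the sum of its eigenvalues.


For a self-adjoint (symmetric) matrix, the eigenvalues are real.
The sum of eigenvalues equals the trace of the matrix.
trace = 3 + 1 = 4

4


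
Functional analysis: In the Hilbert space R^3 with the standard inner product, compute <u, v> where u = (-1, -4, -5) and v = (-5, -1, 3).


Computing the standard inner product <u, v> = sum u_i * v_i
= -1*-5 + -4*-1 + -5*3
= 5 + 4 + -15
= -6

-6


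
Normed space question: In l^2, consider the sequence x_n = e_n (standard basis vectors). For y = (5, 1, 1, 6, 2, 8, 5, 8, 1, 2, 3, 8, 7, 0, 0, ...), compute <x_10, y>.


x_10 = e_10 is the standard basis vector with 1 in position 10.
<x_10, y> = y_10 = 2
As n -> infinity, <x_n, y> -> 0, confirming weak convergence of (x_n) to 0.

2


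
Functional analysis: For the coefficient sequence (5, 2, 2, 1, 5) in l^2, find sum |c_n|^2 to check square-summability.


sum |c_n|^2 = 5^2 + 2^2 + 2^2 + 1^2 + 5^2
= 25 + 4 + 4 + 1 + 25
= 59

59


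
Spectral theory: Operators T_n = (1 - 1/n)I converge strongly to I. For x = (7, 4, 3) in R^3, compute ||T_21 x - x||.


T_21 x - x = (1 - 1/21)x - x = -x/21
||x|| = sqrt(74) = 8.6023
||T_21 x - x|| = ||x||/21 = 8.6023/21 = 0.4096

0.4096


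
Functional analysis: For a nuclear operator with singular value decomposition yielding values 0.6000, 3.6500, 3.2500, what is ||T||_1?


The nuclear norm is the sum of all singular values.
||T||_1 = 0.6000 + 3.6500 + 3.2500
= 7.5000

7.5000


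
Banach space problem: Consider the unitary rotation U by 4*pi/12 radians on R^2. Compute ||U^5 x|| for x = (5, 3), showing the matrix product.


U is a rotation by theta = 4*pi/12
U^5 = rotation by 5*theta = 20*pi/12
cos(20*pi/12) = 0.5000, sin(20*pi/12) = -0.8660
U^5 x = (0.5000 * 5 - -0.8660 * 3, -0.8660 * 5 + 0.5000 * 3)
= (5.0981, -2.8301)
||U^5 x|| = sqrt(5.0981^2 + (-2.8301)^2) = sqrt(34.0000) = 5.8310

5.8310


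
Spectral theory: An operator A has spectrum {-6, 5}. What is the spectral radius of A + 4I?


Spectrum of A + 4I = {-2, 9}
Spectral radius = max |lambda| over the shifted spectrum
= max(2, 9) = 9

9


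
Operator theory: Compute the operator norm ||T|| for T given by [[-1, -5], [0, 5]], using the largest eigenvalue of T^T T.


A^T A = [[1, 5], [5, 50]]
trace(A^T A) = 51, det(A^T A) = 25
discriminant = 51^2 - 4*25 = 2501
Largest eigenvalue of A^T A = (trace + sqrt(disc))/2 = 50.5050
||T|| = sqrt(50.5050) = 7.1067

7.1067


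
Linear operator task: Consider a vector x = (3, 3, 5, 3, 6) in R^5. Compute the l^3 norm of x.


The l^3 norm = (sum |x_i|^3)^(1/3)
Sum of 3th powers = 27 + 27 + 125 + 27 + 216 = 422
||x||_3 = (422)^(1/3) = 7.5007

7.5007


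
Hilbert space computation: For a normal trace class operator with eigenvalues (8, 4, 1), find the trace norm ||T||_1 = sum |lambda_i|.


For a normal operator, singular values equal |eigenvalues|.
Trace norm = sum |lambda_i| = 8 + 4 + 1
= 13

13


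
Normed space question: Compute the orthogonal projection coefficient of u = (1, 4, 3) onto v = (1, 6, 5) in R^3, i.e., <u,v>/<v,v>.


Computing <u,v> = 1*1 + 4*6 + 3*5 = 40
Computing <v,v> = 1^2 + 6^2 + 5^2 = 62
Projection coefficient = 40/62 = 0.6452

0.6452


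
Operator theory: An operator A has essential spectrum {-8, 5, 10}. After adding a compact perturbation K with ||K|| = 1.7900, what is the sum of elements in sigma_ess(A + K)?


By Weyl's theorem, the essential spectrum is invariant under compact perturbations.
sigma_ess(A + K) = sigma_ess(A) = {-8, 5, 10}
Sum = -8 + 5 + 10 = 7

7


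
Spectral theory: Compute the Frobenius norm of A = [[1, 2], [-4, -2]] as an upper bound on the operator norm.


||A||_F^2 = sum a_ij^2
= 1^2 + 2^2 + (-4)^2 + (-2)^2
= 1 + 4 + 16 + 4 = 25
||A||_F = sqrt(25) = 5.0000

5.0000


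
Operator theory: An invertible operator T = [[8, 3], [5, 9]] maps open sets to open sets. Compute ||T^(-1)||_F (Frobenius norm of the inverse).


det(T) = 8*9 - 3*5 = 57
T^(-1) = (1/57) * [[9, -3], [-5, 8]] = [[0.1579, -0.0526], [-0.0877, 0.1404]]
||T^(-1)||_F^2 = 0.1579^2 + (-0.0526)^2 + (-0.0877)^2 + 0.1404^2 = 0.0551
||T^(-1)||_F = sqrt(0.0551) = 0.2347

0.2347


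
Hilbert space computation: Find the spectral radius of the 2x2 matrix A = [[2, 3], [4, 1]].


For a 2x2 matrix, eigenvalues satisfy lambda^2 - (trace)*lambda + det = 0
trace = 2 + 1 = 3
det = 2*1 - 3*4 = -10
discriminant = 3^2 - 4*(-10) = 49
spectral radius = max |eigenvalue| = 5.0000

5.0000


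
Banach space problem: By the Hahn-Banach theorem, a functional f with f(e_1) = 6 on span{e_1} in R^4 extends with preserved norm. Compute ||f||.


The norm of f is given by ||f|| = sup_{||x||=1} |f(x)|.
On span{e_1}, ||e_1|| = 1, so ||f|| = |f(e_1)| / ||e_1||
= |6| / 1 = 6.0000

6.0000


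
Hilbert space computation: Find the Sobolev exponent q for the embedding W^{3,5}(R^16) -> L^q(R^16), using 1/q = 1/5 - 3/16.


Using the Sobolev embedding formula: 1/q = 1/p - k/n
1/q = 1/5 - 3/16 = 1/80
q = 1/(1/80) = 80

80.0000


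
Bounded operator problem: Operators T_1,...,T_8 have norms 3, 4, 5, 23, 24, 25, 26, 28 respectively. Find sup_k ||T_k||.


By the Uniform Boundedness Principle, the supremum of norms is finite.
sup_k ||T_k|| = max(3, 4, 5, 23, 24, 25, 26, 28) = 28

28


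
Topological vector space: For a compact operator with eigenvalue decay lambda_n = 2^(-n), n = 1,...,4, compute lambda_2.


The eigenvalue formula gives lambda_2 = 1/2^2
= 1/4
= 0.2500

0.2500


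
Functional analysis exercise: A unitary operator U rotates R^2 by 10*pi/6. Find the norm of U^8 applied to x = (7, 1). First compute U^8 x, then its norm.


U is a rotation by theta = 10*pi/6
U^8 = rotation by 8*theta = 80*pi/6 = 8*pi/6 (mod 2*pi)
cos(8*pi/6) = -0.5000, sin(8*pi/6) = -0.8660
U^8 x = (-0.5000 * 7 - -0.8660 * 1, -0.8660 * 7 + -0.5000 * 1)
= (-2.6340, -6.5622)
||U^8 x|| = sqrt((-2.6340)^2 + (-6.5622)^2) = sqrt(50.0000) = 7.0711

7.0711


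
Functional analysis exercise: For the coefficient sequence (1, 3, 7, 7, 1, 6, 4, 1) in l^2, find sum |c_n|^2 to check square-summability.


sum |c_n|^2 = 1^2 + 3^2 + 7^2 + 7^2 + 1^2 + 6^2 + 4^2 + 1^2
= 1 + 9 + 49 + 49 + 1 + 36 + 16 + 1
= 162

162


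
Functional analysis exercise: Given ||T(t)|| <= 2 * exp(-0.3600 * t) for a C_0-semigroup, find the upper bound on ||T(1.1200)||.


||T(1.1200)|| <= 2 * exp(-0.3600 * 1.1200)
= 2 * exp(-0.4032)
= 2 * 0.6682
= 1.3364

1.3364


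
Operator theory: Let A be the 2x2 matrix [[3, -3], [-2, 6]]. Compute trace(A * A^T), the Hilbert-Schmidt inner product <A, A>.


trace(A * A^T) = sum of squares of all entries
= 3^2 + (-3)^2 + (-2)^2 + 6^2
= 9 + 9 + 4 + 36
= 58

58


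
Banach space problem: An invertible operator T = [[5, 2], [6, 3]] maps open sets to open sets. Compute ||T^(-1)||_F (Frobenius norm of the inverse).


det(T) = 5*3 - 2*6 = 3
T^(-1) = (1/3) * [[3, -2], [-6, 5]] = [[1.0000, -0.6667], [-2.0000, 1.6667]]
||T^(-1)||_F^2 = 1.0000^2 + (-0.6667)^2 + (-2.0000)^2 + 1.6667^2 = 8.2222
||T^(-1)||_F = sqrt(8.2222) = 2.8674

2.8674


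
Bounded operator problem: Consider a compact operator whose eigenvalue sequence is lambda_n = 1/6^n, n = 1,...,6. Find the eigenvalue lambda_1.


The eigenvalue formula gives lambda_1 = 1/6^1
= 1/6
= 0.1667

0.1667


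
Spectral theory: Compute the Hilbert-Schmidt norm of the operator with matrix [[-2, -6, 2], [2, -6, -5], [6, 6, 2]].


The Hilbert-Schmidt norm is sqrt(sum of squares of all entries).
Sum of squares = (-2)^2 + (-6)^2 + 2^2 + 2^2 + (-6)^2 + (-5)^2 + 6^2 + 6^2 + 2^2
= 4 + 36 + 4 + 4 + 36 + 25 + 36 + 36 + 4 = 185
||T||_HS = sqrt(185) = 13.6015

13.6015


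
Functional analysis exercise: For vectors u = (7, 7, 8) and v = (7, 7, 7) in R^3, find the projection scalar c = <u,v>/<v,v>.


Computing <u,v> = 7*7 + 7*7 + 8*7 = 154
Computing <v,v> = 7^2 + 7^2 + 7^2 = 147
Projection coefficient = 154/147 = 1.0476

1.0476


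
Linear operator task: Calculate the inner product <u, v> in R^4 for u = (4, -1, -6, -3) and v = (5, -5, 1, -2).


Computing the standard inner product <u, v> = sum u_i * v_i
= 4*5 + -1*-5 + -6*1 + -3*-2
= 20 + 5 + -6 + 6
= 25

25


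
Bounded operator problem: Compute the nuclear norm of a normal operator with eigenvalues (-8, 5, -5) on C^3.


For a normal operator, singular values equal |eigenvalues|.
Trace norm = sum |lambda_i| = 8 + 5 + 5
= 18

18


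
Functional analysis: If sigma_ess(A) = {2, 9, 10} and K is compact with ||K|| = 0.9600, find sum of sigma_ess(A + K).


By Weyl's theorem, the essential spectrum is invariant under compact perturbations.
sigma_ess(A + K) = sigma_ess(A) = {2, 9, 10}
Sum = 2 + 9 + 10 = 21

21


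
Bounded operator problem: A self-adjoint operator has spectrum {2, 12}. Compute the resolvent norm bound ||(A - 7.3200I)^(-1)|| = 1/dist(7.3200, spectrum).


dist(7.3200, {2, 12}) = min(|7.3200 - 2|, |7.3200 - 12|)
= min(5.3200, 4.6800) = 4.6800
Resolvent bound = 1/4.6800 = 0.2137

0.2137


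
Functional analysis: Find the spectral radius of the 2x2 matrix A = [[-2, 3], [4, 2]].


For a 2x2 matrix, eigenvalues satisfy lambda^2 - (trace)*lambda + det = 0
trace = -2 + 2 = 0
det = -2*2 - 3*4 = -16
discriminant = 0^2 - 4*(-16) = 64
spectral radius = max |eigenvalue| = 4.0000

4.0000


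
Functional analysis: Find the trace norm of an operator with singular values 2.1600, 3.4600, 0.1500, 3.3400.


The nuclear norm is the sum of all singular values.
||T||_1 = 2.1600 + 3.4600 + 0.1500 + 3.3400
= 9.1100

9.1100


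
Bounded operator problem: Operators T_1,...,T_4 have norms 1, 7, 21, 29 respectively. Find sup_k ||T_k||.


By the Uniform Boundedness Principle, the supremum of norms is finite.
sup_k ||T_k|| = max(1, 7, 21, 29) = 29

29


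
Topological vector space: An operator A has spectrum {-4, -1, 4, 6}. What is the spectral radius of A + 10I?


Spectrum of A + 10I = {6, 9, 14, 16}
Spectral radius = max |lambda| over the shifted spectrum
= max(6, 9, 14, 16) = 16

16


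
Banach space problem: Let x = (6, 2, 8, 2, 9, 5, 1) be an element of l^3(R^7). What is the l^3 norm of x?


The l^3 norm = (sum |x_i|^3)^(1/3)
Sum of 3th powers = 216 + 8 + 512 + 8 + 729 + 125 + 1 = 1599
||x||_3 = (1599)^(1/3) = 11.6936

11.6936


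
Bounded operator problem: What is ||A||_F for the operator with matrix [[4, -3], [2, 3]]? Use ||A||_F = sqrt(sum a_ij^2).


||A||_F^2 = sum a_ij^2
= 4^2 + (-3)^2 + 2^2 + 3^2
= 16 + 9 + 4 + 9 = 38
||A||_F = sqrt(38) = 6.1644

6.1644


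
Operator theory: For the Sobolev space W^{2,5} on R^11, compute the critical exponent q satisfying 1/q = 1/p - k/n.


Using the Sobolev embedding formula: 1/q = 1/p - k/n
1/q = 1/5 - 2/11 = 1/55
q = 1/(1/55) = 55

55.0000


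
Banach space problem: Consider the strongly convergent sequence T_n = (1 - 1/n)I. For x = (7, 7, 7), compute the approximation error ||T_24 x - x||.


T_24 x - x = (1 - 1/24)x - x = -x/24
||x|| = sqrt(147) = 12.1244
||T_24 x - x|| = ||x||/24 = 12.1244/24 = 0.5052

0.5052


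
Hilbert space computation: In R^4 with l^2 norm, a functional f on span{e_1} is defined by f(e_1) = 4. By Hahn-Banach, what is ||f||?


The norm of f is given by ||f|| = sup_{||x||=1} |f(x)|.
On span{e_1}, ||e_1|| = 1, so ||f|| = |f(e_1)| / ||e_1||
= |4| / 1 = 4.0000

4.0000


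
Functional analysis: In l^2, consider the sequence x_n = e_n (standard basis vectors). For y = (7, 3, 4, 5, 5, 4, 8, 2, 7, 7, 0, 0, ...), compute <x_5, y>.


x_5 = e_5 is the standard basis vector with 1 in position 5.
<x_5, y> = y_5 = 5
As n -> infinity, <x_n, y> -> 0, confirming weak convergence of (x_n) to 0.

5


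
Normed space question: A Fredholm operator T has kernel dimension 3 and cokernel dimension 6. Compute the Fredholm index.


The Fredholm index is defined as ind(T) = dim(ker T) - dim(coker T)
= 3 - 6
= -3

-3


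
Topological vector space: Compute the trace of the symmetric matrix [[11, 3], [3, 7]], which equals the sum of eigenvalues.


For a self-adjoint (symmetric) matrix, the eigenvalues are real.
The sum of eigenvalues equals the trace of the matrix.
trace = 11 + 7 = 18

18


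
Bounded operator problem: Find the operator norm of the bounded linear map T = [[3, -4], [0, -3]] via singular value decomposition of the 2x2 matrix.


A^T A = [[9, -12], [-12, 25]]
trace(A^T A) = 34, det(A^T A) = 81
discriminant = 34^2 - 4*81 = 832
Largest eigenvalue of A^T A = (trace + sqrt(disc))/2 = 31.4222
||T|| = sqrt(31.4222) = 5.6056

5.6056


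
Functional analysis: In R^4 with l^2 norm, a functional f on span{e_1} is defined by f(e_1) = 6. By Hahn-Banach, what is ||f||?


The norm of f is given by ||f|| = sup_{||x||=1} |f(x)|.
On span{e_1}, ||e_1|| = 1, so ||f|| = |f(e_1)| / ||e_1||
= |6| / 1 = 6.0000

6.0000


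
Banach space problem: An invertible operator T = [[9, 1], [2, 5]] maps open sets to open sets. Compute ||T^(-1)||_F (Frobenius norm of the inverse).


det(T) = 9*5 - 1*2 = 43
T^(-1) = (1/43) * [[5, -1], [-2, 9]] = [[0.1163, -0.0233], [-0.0465, 0.2093]]
||T^(-1)||_F^2 = 0.1163^2 + (-0.0233)^2 + (-0.0465)^2 + 0.2093^2 = 0.0600
||T^(-1)||_F = sqrt(0.0600) = 0.2450

0.2450


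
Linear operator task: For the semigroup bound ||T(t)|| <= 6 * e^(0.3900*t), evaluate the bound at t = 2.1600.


||T(2.1600)|| <= 6 * exp(0.3900 * 2.1600)
= 6 * exp(0.8424)
= 6 * 2.3219
= 13.9316

13.9316


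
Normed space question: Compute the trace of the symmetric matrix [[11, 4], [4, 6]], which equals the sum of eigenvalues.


For a self-adjoint (symmetric) matrix, the eigenvalues are real.
The sum of eigenvalues equals the trace of the matrix.
trace = 11 + 6 = 17

17


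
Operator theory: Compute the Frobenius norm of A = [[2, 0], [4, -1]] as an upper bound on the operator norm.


||A||_F^2 = sum a_ij^2
= 2^2 + 0^2 + 4^2 + (-1)^2
= 4 + 0 + 16 + 1 = 21
||A||_F = sqrt(21) = 4.5826

4.5826


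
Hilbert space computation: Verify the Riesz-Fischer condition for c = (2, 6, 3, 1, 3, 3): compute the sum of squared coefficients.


sum |c_n|^2 = 2^2 + 6^2 + 3^2 + 1^2 + 3^2 + 3^2
= 4 + 36 + 9 + 1 + 9 + 9
= 68

68


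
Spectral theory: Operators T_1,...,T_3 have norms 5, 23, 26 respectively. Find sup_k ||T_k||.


By the Uniform Boundedness Principle, the supremum of norms is finite.
sup_k ||T_k|| = max(5, 23, 26) = 26

26


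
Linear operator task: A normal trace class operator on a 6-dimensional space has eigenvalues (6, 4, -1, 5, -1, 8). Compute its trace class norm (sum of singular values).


For a normal operator, singular values equal |eigenvalues|.
Trace norm = sum |lambda_i| = 6 + 4 + 1 + 5 + 1 + 8
= 25

25


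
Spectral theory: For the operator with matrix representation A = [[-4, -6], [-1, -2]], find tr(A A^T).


trace(A * A^T) = sum of squares of all entries
= (-4)^2 + (-6)^2 + (-1)^2 + (-2)^2
= 16 + 36 + 1 + 4
= 57

57


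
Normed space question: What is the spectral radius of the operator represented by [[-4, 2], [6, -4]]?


For a 2x2 matrix, eigenvalues satisfy lambda^2 - (trace)*lambda + det = 0
trace = -4 + -4 = -8
det = -4*-4 - 2*6 = 4
discriminant = (-8)^2 - 4*(4) = 48
spectral radius = max |eigenvalue| = 7.4641

7.4641


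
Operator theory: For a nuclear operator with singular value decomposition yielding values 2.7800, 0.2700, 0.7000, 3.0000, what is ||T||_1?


The nuclear norm is the sum of all singular values.
||T||_1 = 2.7800 + 0.2700 + 0.7000 + 3.0000
= 6.7500

6.7500


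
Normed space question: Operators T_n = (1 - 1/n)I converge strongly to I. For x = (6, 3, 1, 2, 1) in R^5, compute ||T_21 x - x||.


T_21 x - x = (1 - 1/21)x - x = -x/21
||x|| = sqrt(51) = 7.1414
||T_21 x - x|| = ||x||/21 = 7.1414/21 = 0.3401

0.3401


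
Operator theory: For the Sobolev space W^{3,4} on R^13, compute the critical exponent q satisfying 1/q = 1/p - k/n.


Using the Sobolev embedding formula: 1/q = 1/p - k/n
1/q = 1/4 - 3/13 = 1/52
q = 1/(1/52) = 52

52.0000


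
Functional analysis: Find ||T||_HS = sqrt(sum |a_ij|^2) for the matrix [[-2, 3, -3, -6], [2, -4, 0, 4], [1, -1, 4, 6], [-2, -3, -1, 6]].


The Hilbert-Schmidt norm is sqrt(sum of squares of all entries).
Sum of squares = (-2)^2 + 3^2 + (-3)^2 + (-6)^2 + 2^2 + (-4)^2 + 0^2 + 4^2 + 1^2 + (-1)^2 + 4^2 + 6^2 + (-2)^2 + (-3)^2 + (-1)^2 + 6^2
= 4 + 9 + 9 + 36 + 4 + 16 + 0 + 16 + 1 + 1 + 16 + 36 + 4 + 9 + 1 + 36 = 198
||T||_HS = sqrt(198) = 14.0712

14.0712


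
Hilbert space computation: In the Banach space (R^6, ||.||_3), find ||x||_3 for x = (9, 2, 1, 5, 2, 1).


The l^3 norm = (sum |x_i|^3)^(1/3)
Sum of 3th powers = 729 + 8 + 1 + 125 + 8 + 1 = 872
||x||_3 = (872)^(1/3) = 9.5537

9.5537


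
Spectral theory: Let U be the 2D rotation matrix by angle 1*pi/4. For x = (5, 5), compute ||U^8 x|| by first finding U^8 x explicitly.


U is a rotation by theta = 1*pi/4
U^8 = rotation by 8*theta = 8*pi/4 = 0*pi/4 (mod 2*pi)
cos(0*pi/4) = 1.0000, sin(0*pi/4) = 0.0000
U^8 x = (1.0000 * 5 - 0.0000 * 5, 0.0000 * 5 + 1.0000 * 5)
= (5.0000, 5.0000)
||U^8 x|| = sqrt(5.0000^2 + 5.0000^2) = sqrt(50.0000) = 7.0711

7.0711


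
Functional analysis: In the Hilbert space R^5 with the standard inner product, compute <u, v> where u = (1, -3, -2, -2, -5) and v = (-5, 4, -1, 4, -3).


Computing the standard inner product <u, v> = sum u_i * v_i
= 1*-5 + -3*4 + -2*-1 + -2*4 + -5*-3
= -5 + -12 + 2 + -8 + 15
= -8

-8


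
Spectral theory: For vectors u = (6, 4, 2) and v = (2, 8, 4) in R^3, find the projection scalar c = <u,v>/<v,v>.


Computing <u,v> = 6*2 + 4*8 + 2*4 = 52
Computing <v,v> = 2^2 + 8^2 + 4^2 = 84
Projection coefficient = 52/84 = 0.6190

0.6190


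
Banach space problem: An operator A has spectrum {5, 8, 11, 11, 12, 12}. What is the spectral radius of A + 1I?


Spectrum of A + 1I = {6, 9, 12, 12, 13, 13}
Spectral radius = max |lambda| over the shifted spectrum
= max(6, 9, 12, 12, 13, 13) = 13

13


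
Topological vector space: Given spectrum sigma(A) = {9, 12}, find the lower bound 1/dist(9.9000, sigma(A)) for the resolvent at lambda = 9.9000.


dist(9.9000, {9, 12}) = min(|9.9000 - 9|, |9.9000 - 12|)
= min(0.9000, 2.1000) = 0.9000
Resolvent bound = 1/0.9000 = 1.1111

1.1111


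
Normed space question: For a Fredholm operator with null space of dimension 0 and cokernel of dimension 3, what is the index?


The Fredholm index is defined as ind(T) = dim(ker T) - dim(coker T)
= 0 - 3
= -3

-3


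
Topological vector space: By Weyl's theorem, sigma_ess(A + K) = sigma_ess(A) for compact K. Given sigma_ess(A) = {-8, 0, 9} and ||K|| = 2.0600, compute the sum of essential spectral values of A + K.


By Weyl's theorem, the essential spectrum is invariant under compact perturbations.
sigma_ess(A + K) = sigma_ess(A) = {-8, 0, 9}
Sum = -8 + 0 + 9 = 1

1


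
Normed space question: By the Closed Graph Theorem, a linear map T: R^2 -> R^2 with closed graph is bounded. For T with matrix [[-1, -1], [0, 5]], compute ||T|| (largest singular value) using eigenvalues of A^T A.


A^T A = [[1, 1], [1, 26]]
trace(A^T A) = 27, det(A^T A) = 25
discriminant = 27^2 - 4*25 = 629
Largest eigenvalue of A^T A = (trace + sqrt(disc))/2 = 26.0399
||T|| = sqrt(26.0399) = 5.1029

5.1029


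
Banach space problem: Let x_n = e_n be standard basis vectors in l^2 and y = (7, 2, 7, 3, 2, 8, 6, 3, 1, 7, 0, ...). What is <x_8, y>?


x_8 = e_8 is the standard basis vector with 1 in position 8.
<x_8, y> = y_8 = 3
As n -> infinity, <x_n, y> -> 0, confirming weak convergence of (x_n) to 0.

3


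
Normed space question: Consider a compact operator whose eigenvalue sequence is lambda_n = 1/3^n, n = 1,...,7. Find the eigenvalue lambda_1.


The eigenvalue formula gives lambda_1 = 1/3^1
= 1/3
= 0.3333

0.3333


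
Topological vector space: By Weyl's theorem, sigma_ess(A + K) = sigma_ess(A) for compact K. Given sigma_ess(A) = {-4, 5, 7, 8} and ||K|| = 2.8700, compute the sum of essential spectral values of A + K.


By Weyl's theorem, the essential spectrum is invariant under compact perturbations.
sigma_ess(A + K) = sigma_ess(A) = {-4, 5, 7, 8}
Sum = -4 + 5 + 7 + 8 = 16

16


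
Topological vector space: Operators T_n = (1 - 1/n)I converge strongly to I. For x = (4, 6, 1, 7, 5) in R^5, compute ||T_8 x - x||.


T_8 x - x = (1 - 1/8)x - x = -x/8
||x|| = sqrt(127) = 11.2694
||T_8 x - x|| = ||x||/8 = 11.2694/8 = 1.4087

1.4087


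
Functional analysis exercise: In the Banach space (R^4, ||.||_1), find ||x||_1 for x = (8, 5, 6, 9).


The l^1 norm equals the sum of absolute values of all components.
||x||_1 = 8 + 5 + 6 + 9
= 28

28.0000


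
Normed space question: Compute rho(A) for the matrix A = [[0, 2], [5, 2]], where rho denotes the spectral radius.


For a 2x2 matrix, eigenvalues satisfy lambda^2 - (trace)*lambda + det = 0
trace = 0 + 2 = 2
det = 0*2 - 2*5 = -10
discriminant = 2^2 - 4*(-10) = 44
spectral radius = max |eigenvalue| = 4.3166

4.3166


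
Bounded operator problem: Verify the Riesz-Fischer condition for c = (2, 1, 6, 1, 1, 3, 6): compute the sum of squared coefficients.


sum |c_n|^2 = 2^2 + 1^2 + 6^2 + 1^2 + 1^2 + 3^2 + 6^2
= 4 + 1 + 36 + 1 + 1 + 9 + 36
= 88

88


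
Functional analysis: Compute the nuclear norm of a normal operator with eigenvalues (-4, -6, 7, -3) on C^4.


For a normal operator, singular values equal |eigenvalues|.
Trace norm = sum |lambda_i| = 4 + 6 + 7 + 3
= 20

20


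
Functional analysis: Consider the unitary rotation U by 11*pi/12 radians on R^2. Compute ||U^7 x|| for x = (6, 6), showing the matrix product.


U is a rotation by theta = 11*pi/12
U^7 = rotation by 7*theta = 77*pi/12 = 5*pi/12 (mod 2*pi)
cos(5*pi/12) = 0.2588, sin(5*pi/12) = 0.9659
U^7 x = (0.2588 * 6 - 0.9659 * 6, 0.9659 * 6 + 0.2588 * 6)
= (-4.2426, 7.3485)
||U^7 x|| = sqrt((-4.2426)^2 + 7.3485^2) = sqrt(72.0000) = 8.4853

8.4853


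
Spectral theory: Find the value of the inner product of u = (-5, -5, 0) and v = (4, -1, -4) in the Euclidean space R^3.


Computing the standard inner product <u, v> = sum u_i * v_i
= -5*4 + -5*-1 + 0*-4
= -20 + 5 + 0
= -15

-15


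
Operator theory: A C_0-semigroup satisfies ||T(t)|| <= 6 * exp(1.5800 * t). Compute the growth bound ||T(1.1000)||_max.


||T(1.1000)|| <= 6 * exp(1.5800 * 1.1000)
= 6 * exp(1.7380)
= 6 * 5.6860
= 34.1158

34.1158


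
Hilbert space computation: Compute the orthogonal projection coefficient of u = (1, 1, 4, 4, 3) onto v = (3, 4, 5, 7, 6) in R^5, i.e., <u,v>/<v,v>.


Computing <u,v> = 1*3 + 1*4 + 4*5 + 4*7 + 3*6 = 73
Computing <v,v> = 3^2 + 4^2 + 5^2 + 7^2 + 6^2 = 135
Projection coefficient = 73/135 = 0.5407

0.5407


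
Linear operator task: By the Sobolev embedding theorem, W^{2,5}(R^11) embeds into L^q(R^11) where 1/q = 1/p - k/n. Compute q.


Using the Sobolev embedding formula: 1/q = 1/p - k/n
1/q = 1/5 - 2/11 = 1/55
q = 1/(1/55) = 55

55.0000


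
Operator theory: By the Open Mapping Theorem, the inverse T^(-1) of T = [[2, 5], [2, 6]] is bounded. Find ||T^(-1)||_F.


det(T) = 2*6 - 5*2 = 2
T^(-1) = (1/2) * [[6, -5], [-2, 2]] = [[3.0000, -2.5000], [-1.0000, 1.0000]]
||T^(-1)||_F^2 = 3.0000^2 + (-2.5000)^2 + (-1.0000)^2 + 1.0000^2 = 17.2500
||T^(-1)||_F = sqrt(17.2500) = 4.1533

4.1533


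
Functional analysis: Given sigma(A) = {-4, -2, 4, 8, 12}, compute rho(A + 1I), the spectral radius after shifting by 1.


Spectrum of A + 1I = {-3, -1, 5, 9, 13}
Spectral radius = max |lambda| over the shifted spectrum
= max(3, 1, 5, 9, 13) = 13

13


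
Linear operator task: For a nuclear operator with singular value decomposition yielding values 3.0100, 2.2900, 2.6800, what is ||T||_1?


The nuclear norm is the sum of all singular values.
||T||_1 = 3.0100 + 2.2900 + 2.6800
= 7.9800

7.9800


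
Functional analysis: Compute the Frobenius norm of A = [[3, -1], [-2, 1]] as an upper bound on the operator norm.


||A||_F^2 = sum a_ij^2
= 3^2 + (-1)^2 + (-2)^2 + 1^2
= 9 + 1 + 4 + 1 = 15
||A||_F = sqrt(15) = 3.8730

3.8730


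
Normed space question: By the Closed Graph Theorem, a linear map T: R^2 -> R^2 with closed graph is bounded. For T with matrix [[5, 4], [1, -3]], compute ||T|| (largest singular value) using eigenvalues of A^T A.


A^T A = [[26, 17], [17, 25]]
trace(A^T A) = 51, det(A^T A) = 361
discriminant = 51^2 - 4*361 = 1157
Largest eigenvalue of A^T A = (trace + sqrt(disc))/2 = 42.5074
||T|| = sqrt(42.5074) = 6.5198

6.5198


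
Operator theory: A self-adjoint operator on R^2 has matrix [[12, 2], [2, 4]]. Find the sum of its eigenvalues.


For a self-adjoint (symmetric) matrix, the eigenvalues are real.
The sum of eigenvalues equals the trace of the matrix.
trace = 12 + 4 = 16

16


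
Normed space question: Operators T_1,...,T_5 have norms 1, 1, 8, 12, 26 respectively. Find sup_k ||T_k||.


By the Uniform Boundedness Principle, the supremum of norms is finite.
sup_k ||T_k|| = max(1, 1, 8, 12, 26) = 26

26


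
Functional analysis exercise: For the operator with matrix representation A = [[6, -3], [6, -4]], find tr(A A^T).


trace(A * A^T) = sum of squares of all entries
= 6^2 + (-3)^2 + 6^2 + (-4)^2
= 36 + 9 + 36 + 16
= 97

97


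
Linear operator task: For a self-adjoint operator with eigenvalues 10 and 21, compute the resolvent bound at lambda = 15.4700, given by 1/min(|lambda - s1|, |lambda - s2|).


dist(15.4700, {10, 21}) = min(|15.4700 - 10|, |15.4700 - 21|)
= min(5.4700, 5.5300) = 5.4700
Resolvent bound = 1/5.4700 = 0.1828

0.1828


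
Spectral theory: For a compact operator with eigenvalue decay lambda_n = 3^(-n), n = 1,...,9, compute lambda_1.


The eigenvalue formula gives lambda_1 = 1/3^1
= 1/3
= 0.3333

0.3333


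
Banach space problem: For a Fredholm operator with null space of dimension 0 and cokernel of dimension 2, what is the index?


The Fredholm index is defined as ind(T) = dim(ker T) - dim(coker T)
= 0 - 2
= -2

-2


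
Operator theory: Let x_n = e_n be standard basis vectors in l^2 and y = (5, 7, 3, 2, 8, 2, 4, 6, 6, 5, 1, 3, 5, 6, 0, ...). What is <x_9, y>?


x_9 = e_9 is the standard basis vector with 1 in position 9.
<x_9, y> = y_9 = 6
As n -> infinity, <x_n, y> -> 0, confirming weak convergence of (x_n) to 0.

6


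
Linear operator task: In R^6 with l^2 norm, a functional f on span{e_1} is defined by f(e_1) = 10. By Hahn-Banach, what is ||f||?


The norm of f is given by ||f|| = sup_{||x||=1} |f(x)|.
On span{e_1}, ||e_1|| = 1, so ||f|| = |f(e_1)| / ||e_1||
= |10| / 1 = 10.0000

10.0000


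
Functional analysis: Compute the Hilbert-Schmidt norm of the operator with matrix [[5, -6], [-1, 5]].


The Hilbert-Schmidt norm is sqrt(sum of squares of all entries).
Sum of squares = 5^2 + (-6)^2 + (-1)^2 + 5^2
= 25 + 36 + 1 + 25 = 87
||T||_HS = sqrt(87) = 9.3274

9.3274


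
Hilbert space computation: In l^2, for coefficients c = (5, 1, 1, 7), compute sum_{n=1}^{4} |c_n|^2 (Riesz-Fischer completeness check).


sum |c_n|^2 = 5^2 + 1^2 + 1^2 + 7^2
= 25 + 1 + 1 + 49
= 76

76


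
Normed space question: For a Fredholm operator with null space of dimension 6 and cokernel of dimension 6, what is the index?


The Fredholm index is defined as ind(T) = dim(ker T) - dim(coker T)
= 6 - 6
= 0

0


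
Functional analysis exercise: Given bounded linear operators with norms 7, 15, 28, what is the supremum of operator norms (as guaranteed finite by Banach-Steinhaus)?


By the Uniform Boundedness Principle, the supremum of norms is finite.
sup_k ||T_k|| = max(7, 15, 28) = 28

28


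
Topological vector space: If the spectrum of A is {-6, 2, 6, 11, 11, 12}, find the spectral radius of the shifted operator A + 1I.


Spectrum of A + 1I = {-5, 3, 7, 12, 12, 13}
Spectral radius = max |lambda| over the shifted spectrum
= max(5, 3, 7, 12, 12, 13) = 13

13


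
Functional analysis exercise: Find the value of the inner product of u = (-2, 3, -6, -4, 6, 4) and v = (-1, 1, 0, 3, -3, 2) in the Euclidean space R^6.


Computing the standard inner product <u, v> = sum u_i * v_i
= -2*-1 + 3*1 + -6*0 + -4*3 + 6*-3 + 4*2
= 2 + 3 + 0 + -12 + -18 + 8
= -17

-17


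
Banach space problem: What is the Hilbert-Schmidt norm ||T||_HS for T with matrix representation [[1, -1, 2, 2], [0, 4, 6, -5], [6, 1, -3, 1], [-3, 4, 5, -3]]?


The Hilbert-Schmidt norm is sqrt(sum of squares of all entries).
Sum of squares = 1^2 + (-1)^2 + 2^2 + 2^2 + 0^2 + 4^2 + 6^2 + (-5)^2 + 6^2 + 1^2 + (-3)^2 + 1^2 + (-3)^2 + 4^2 + 5^2 + (-3)^2
= 1 + 1 + 4 + 4 + 0 + 16 + 36 + 25 + 36 + 1 + 9 + 1 + 9 + 16 + 25 + 9 = 193
||T||_HS = sqrt(193) = 13.8924

13.8924


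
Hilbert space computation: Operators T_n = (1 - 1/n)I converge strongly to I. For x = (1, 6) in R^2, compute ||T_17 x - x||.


T_17 x - x = (1 - 1/17)x - x = -x/17
||x|| = sqrt(37) = 6.0828
||T_17 x - x|| = ||x||/17 = 6.0828/17 = 0.3578

0.3578


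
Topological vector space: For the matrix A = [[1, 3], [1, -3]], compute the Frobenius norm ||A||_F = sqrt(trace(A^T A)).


||A||_F^2 = sum a_ij^2
= 1^2 + 3^2 + 1^2 + (-3)^2
= 1 + 9 + 1 + 9 = 20
||A||_F = sqrt(20) = 4.4721

4.4721


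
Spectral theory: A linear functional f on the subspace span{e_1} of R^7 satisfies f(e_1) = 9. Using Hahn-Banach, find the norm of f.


The norm of f is given by ||f|| = sup_{||x||=1} |f(x)|.
On span{e_1}, ||e_1|| = 1, so ||f|| = |f(e_1)| / ||e_1||
= |9| / 1 = 9.0000

9.0000


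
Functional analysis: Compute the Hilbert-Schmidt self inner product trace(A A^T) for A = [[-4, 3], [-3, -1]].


trace(A * A^T) = sum of squares of all entries
= (-4)^2 + 3^2 + (-3)^2 + (-1)^2
= 16 + 9 + 9 + 1
= 35

35


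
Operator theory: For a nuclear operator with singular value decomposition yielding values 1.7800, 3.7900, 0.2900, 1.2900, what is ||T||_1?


The nuclear norm is the sum of all singular values.
||T||_1 = 1.7800 + 3.7900 + 0.2900 + 1.2900
= 7.1500

7.1500


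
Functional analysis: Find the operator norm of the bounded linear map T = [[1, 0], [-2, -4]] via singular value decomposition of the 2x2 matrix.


A^T A = [[5, 8], [8, 16]]
trace(A^T A) = 21, det(A^T A) = 16
discriminant = 21^2 - 4*16 = 377
Largest eigenvalue of A^T A = (trace + sqrt(disc))/2 = 20.2082
||T|| = sqrt(20.2082) = 4.4954

4.4954


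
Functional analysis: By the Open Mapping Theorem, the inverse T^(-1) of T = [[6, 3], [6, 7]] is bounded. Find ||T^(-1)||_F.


det(T) = 6*7 - 3*6 = 24
T^(-1) = (1/24) * [[7, -3], [-6, 6]] = [[0.2917, -0.1250], [-0.2500, 0.2500]]
||T^(-1)||_F^2 = 0.2917^2 + (-0.1250)^2 + (-0.2500)^2 + 0.2500^2 = 0.2257
||T^(-1)||_F = sqrt(0.2257) = 0.4751

0.4751


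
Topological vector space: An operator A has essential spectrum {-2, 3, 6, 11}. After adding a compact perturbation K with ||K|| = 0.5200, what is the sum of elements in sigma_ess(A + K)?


By Weyl's theorem, the essential spectrum is invariant under compact perturbations.
sigma_ess(A + K) = sigma_ess(A) = {-2, 3, 6, 11}
Sum = -2 + 3 + 6 + 11 = 18

18


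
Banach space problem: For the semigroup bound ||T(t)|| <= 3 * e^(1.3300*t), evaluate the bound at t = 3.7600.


||T(3.7600)|| <= 3 * exp(1.3300 * 3.7600)
= 3 * exp(5.0008)
= 3 * 148.5319
= 445.5958

445.5958


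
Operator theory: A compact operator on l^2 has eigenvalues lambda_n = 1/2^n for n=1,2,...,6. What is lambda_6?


The eigenvalue formula gives lambda_6 = 1/2^6
= 1/64
= 0.0156

0.0156


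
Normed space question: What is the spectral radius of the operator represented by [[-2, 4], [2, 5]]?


For a 2x2 matrix, eigenvalues satisfy lambda^2 - (trace)*lambda + det = 0
trace = -2 + 5 = 3
det = -2*5 - 4*2 = -18
discriminant = 3^2 - 4*(-18) = 81
spectral radius = max |eigenvalue| = 6.0000

6.0000


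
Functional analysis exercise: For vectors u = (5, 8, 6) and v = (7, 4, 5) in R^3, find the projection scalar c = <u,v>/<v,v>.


Computing <u,v> = 5*7 + 8*4 + 6*5 = 97
Computing <v,v> = 7^2 + 4^2 + 5^2 = 90
Projection coefficient = 97/90 = 1.0778

1.0778


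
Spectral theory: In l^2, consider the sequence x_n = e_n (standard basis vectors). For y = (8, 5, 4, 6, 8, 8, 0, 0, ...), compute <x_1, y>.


x_1 = e_1 is the standard basis vector with 1 in position 1.
<x_1, y> = y_1 = 8
As n -> infinity, <x_n, y> -> 0, confirming weak convergence of (x_n) to 0.

8


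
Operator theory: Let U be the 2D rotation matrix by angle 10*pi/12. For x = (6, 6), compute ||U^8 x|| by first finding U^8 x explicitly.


U is a rotation by theta = 10*pi/12
U^8 = rotation by 8*theta = 80*pi/12 = 8*pi/12 (mod 2*pi)
cos(8*pi/12) = -0.5000, sin(8*pi/12) = 0.8660
U^8 x = (-0.5000 * 6 - 0.8660 * 6, 0.8660 * 6 + -0.5000 * 6)
= (-8.1962, 2.1962)
||U^8 x|| = sqrt((-8.1962)^2 + 2.1962^2) = sqrt(72.0000) = 8.4853

8.4853


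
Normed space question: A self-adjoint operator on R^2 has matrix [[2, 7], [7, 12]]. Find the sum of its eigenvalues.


For a self-adjoint (symmetric) matrix, the eigenvalues are real.
The sum of eigenvalues equals the trace of the matrix.
trace = 2 + 12 = 14

14


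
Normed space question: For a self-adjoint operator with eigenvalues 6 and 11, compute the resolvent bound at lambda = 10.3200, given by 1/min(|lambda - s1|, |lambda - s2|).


dist(10.3200, {6, 11}) = min(|10.3200 - 6|, |10.3200 - 11|)
= min(4.3200, 0.6800) = 0.6800
Resolvent bound = 1/0.6800 = 1.4706

1.4706


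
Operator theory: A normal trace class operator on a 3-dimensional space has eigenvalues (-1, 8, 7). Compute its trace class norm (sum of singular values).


For a normal operator, singular values equal |eigenvalues|.
Trace norm = sum |lambda_i| = 1 + 8 + 7
= 16

16


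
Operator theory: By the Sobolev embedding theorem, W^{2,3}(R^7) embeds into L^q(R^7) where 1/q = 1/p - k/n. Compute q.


Using the Sobolev embedding formula: 1/q = 1/p - k/n
1/q = 1/3 - 2/7 = 1/21
q = 1/(1/21) = 21

21.0000


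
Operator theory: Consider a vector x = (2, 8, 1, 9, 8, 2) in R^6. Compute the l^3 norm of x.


The l^3 norm = (sum |x_i|^3)^(1/3)
Sum of 3th powers = 8 + 512 + 1 + 729 + 512 + 8 = 1770
||x||_3 = (1770)^(1/3) = 12.0964

12.0964


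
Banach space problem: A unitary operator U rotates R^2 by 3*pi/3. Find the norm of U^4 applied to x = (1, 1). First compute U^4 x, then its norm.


U is a rotation by theta = 3*pi/3
U^4 = rotation by 4*theta = 12*pi/3 = 0*pi/3 (mod 2*pi)
cos(0*pi/3) = 1.0000, sin(0*pi/3) = 0.0000
U^4 x = (1.0000 * 1 - 0.0000 * 1, 0.0000 * 1 + 1.0000 * 1)
= (1.0000, 1.0000)
||U^4 x|| = sqrt(1.0000^2 + 1.0000^2) = sqrt(2.0000) = 1.4142

1.4142


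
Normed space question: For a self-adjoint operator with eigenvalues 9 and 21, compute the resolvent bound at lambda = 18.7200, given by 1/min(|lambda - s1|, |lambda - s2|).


dist(18.7200, {9, 21}) = min(|18.7200 - 9|, |18.7200 - 21|)
= min(9.7200, 2.2800) = 2.2800
Resolvent bound = 1/2.2800 = 0.4386

0.4386


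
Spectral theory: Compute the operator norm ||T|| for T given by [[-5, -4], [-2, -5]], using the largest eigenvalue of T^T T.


A^T A = [[29, 30], [30, 41]]
trace(A^T A) = 70, det(A^T A) = 289
discriminant = 70^2 - 4*289 = 3744
Largest eigenvalue of A^T A = (trace + sqrt(disc))/2 = 65.5941
||T|| = sqrt(65.5941) = 8.0990

8.0990


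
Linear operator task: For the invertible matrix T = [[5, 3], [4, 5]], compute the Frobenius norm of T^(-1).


det(T) = 5*5 - 3*4 = 13
T^(-1) = (1/13) * [[5, -3], [-4, 5]] = [[0.3846, -0.2308], [-0.3077, 0.3846]]
||T^(-1)||_F^2 = 0.3846^2 + (-0.2308)^2 + (-0.3077)^2 + 0.3846^2 = 0.4438
||T^(-1)||_F = sqrt(0.4438) = 0.6662

0.6662


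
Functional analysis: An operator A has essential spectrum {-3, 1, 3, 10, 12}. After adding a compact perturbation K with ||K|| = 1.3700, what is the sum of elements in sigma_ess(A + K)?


By Weyl's theorem, the essential spectrum is invariant under compact perturbations.
sigma_ess(A + K) = sigma_ess(A) = {-3, 1, 3, 10, 12}
Sum = -3 + 1 + 3 + 10 + 12 = 23

23


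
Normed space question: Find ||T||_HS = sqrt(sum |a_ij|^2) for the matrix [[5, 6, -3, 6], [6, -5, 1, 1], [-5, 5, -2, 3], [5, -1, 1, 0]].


The Hilbert-Schmidt norm is sqrt(sum of squares of all entries).
Sum of squares = 5^2 + 6^2 + (-3)^2 + 6^2 + 6^2 + (-5)^2 + 1^2 + 1^2 + (-5)^2 + 5^2 + (-2)^2 + 3^2 + 5^2 + (-1)^2 + 1^2 + 0^2
= 25 + 36 + 9 + 36 + 36 + 25 + 1 + 1 + 25 + 25 + 4 + 9 + 25 + 1 + 1 + 0 = 259
||T||_HS = sqrt(259) = 16.0935

16.0935


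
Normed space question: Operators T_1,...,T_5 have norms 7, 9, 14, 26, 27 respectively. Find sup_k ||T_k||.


By the Uniform Boundedness Principle, the supremum of norms is finite.
sup_k ||T_k|| = max(7, 9, 14, 26, 27) = 27

27


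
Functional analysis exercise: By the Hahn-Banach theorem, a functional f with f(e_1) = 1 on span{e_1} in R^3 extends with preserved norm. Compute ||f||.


The norm of f is given by ||f|| = sup_{||x||=1} |f(x)|.
On span{e_1}, ||e_1|| = 1, so ||f|| = |f(e_1)| / ||e_1||
= |1| / 1 = 1.0000

1.0000


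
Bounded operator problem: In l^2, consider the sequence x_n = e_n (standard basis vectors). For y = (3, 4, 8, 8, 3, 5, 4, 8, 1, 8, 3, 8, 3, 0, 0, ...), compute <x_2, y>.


x_2 = e_2 is the standard basis vector with 1 in position 2.
<x_2, y> = y_2 = 4
As n -> infinity, <x_n, y> -> 0, confirming weak convergence of (x_n) to 0.

4


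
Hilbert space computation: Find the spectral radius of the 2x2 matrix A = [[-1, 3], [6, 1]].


For a 2x2 matrix, eigenvalues satisfy lambda^2 - (trace)*lambda + det = 0
trace = -1 + 1 = 0
det = -1*1 - 3*6 = -19
discriminant = 0^2 - 4*(-19) = 76
spectral radius = max |eigenvalue| = 4.3589

4.3589


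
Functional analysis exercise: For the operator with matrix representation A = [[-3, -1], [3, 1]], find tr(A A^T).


trace(A * A^T) = sum of squares of all entries
= (-3)^2 + (-1)^2 + 3^2 + 1^2
= 9 + 1 + 9 + 1
= 20

20


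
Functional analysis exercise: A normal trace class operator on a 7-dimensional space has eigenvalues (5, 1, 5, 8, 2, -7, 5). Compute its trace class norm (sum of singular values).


For a normal operator, singular values equal |eigenvalues|.
Trace norm = sum |lambda_i| = 5 + 1 + 5 + 8 + 2 + 7 + 5
= 33

33


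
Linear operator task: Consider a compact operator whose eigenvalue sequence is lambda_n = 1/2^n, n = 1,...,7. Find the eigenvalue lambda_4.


The eigenvalue formula gives lambda_4 = 1/2^4
= 1/16
= 0.0625

0.0625


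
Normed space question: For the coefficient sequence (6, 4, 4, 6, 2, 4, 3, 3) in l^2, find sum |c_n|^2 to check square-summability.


sum |c_n|^2 = 6^2 + 4^2 + 4^2 + 6^2 + 2^2 + 4^2 + 3^2 + 3^2
= 36 + 16 + 16 + 36 + 4 + 16 + 9 + 9
= 142

142


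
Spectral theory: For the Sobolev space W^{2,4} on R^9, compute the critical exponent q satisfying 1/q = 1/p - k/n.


Using the Sobolev embedding formula: 1/q = 1/p - k/n
1/q = 1/4 - 2/9 = 1/36
q = 1/(1/36) = 36

36.0000
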